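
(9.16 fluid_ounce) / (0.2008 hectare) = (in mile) 8.383e-11. Check: 1 fluid_ounce = 2.957353e-05 m^3, so 9.16 fluid_ounce = 9.16 * 2.957353e-05 = 0.00027089353 m^3. 1 hectare = 10000 m^2, so 0.2008 hectare = 0.2008 * 10000 = 2008 m^2. Combine: 0.00027089353 m^3 / 2008 m^2 = 1.3490714e-07 m. 1 mile = 1609.344 m, so 1.3490714e-07 m = 1.3490714e-07 / 1609.344 = 8.3827408e-11 mile ≈ 8.383e-11 mile (4 s.f.).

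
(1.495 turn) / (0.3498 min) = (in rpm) 4.274. Check: 1 turn = 6.2831853 rad, so 1.495 turn = 1.495 * 6.2831853 = 9.393362 rad. 1 min = 60 s, so 0.3498 min = 0.3498 * 60 = 20.988 s. Combine: 9.393362 rad / 20.988 s = 0.4475587 rad/s. 1 rpm = 0.10471976 rad/s, so 0.4475587 rad/s = 0.4475587 / 0.10471976 = 4.2738708 rpm ≈ 4.274 rpm (4 s.f.).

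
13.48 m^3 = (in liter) 1 liter = 0.001 m^3, so 13.48 m^3 = 13.48 / 0.001 = 13480 liter ≈ 1.348e+04 liter (4 s.f.). Final answer: 1.348e+04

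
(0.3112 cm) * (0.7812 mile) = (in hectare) 0.0003912. Check: 1 cm = 0.01 m, so 0.3112 cm = 0.3112 * 0.01 = 0.003112 m. 1 mile = 1609.344 m, so 0.7812 mile = 0.7812 * 1609.344 = 1257.2195 m. Combine: 0.003112 m * 1257.2195 m = 3.9124672 m^2. 1 hectare = 10000 m^2, so 3.9124672 m^2 = 3.9124672 / 10000 = 0.00039124672 hectare ≈ 0.0003912 hectare (4 s.f.).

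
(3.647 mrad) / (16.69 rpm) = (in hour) 1 mrad = 0.001 rad, so 3.647 mrad = 3.647 * 0.001 = 0.003647 rad. 1 rpm = 0.10471976 rad/s, so 16.69 rpm = 16.69 * 0.10471976 = 1.7477727 rad/s. Combine: 0.003647 rad / 1.7477727 rad/s = 0.0020866558 s. 1 hour = 3600 s, so 0.0020866558 s = 0.0020866558 / 3600 = 5.796266e-07 hour ≈ 5.796e-07 hour (4 s.f.). Final answer: 5.796e-07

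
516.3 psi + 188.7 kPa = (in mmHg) 1 psi = 6894.7573 Pa, so 516.3 psi = 516.3 * 6894.7573 = 3559763.2 Pa. 1 kPa = 1000 Pa, so 188.7 kPa = 188.7 * 1000 = 188700 Pa. Sum: 3559763.2 + 188700 = 3748463.2 Pa. 1 mmHg = 133.32237 Pa, so 3748463.2 Pa = 3748463.2 / 133.32237 = 28115.786 mmHg ≈ 2.812e+04 mmHg (4 s.f.). Final answer: 2.812e+04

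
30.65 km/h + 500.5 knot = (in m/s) 1 km/h = 0.27777778 m/s, so 30.65 km/h = 30.65 * 0.27777778 = 8.5138889 m/s. 1 knot = 0.51444444 m/s, so 500.5 knot = 500.5 * 0.51444444 = 257.47944 m/s. Sum: 8.5138889 + 257.47944 = 265.99333 m/s. Result: 265.99333 m/s ≈ 266 m/s (4 s.f.). Final answer: 266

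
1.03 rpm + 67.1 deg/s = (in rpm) 1 rpm = 0.10471976 rad/s, so 1.03 rpm = 1.03 * 0.10471976 = 0.10786135 rad/s. 1 deg/s = 0.017453293 rad/s, so 67.1 deg/s = 67.1 * 0.017453293 = 1.1711159 rad/s. Sum: 0.10786135 + 1.1711159 = 1.2789773 rad/s. 1 rpm = 0.10471976 rad/s, so 1.2789773 rad/s = 1.2789773 / 0.10471976 = 12.213333 rpm ≈ 12.21 rpm (4 s.f.). Final answer: 12.21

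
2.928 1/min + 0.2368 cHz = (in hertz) 0.05117. Check: 1 1/min = 0.016666667 Hz, so 2.928 1/min = 2.928 * 0.016666667 = 0.0488 Hz. 1 cHz = 0.01 Hz, so 0.2368 cHz = 0.2368 * 0.01 = 0.002368 Hz. Sum: 0.0488 + 0.002368 = 0.051168 Hz. 0.051168 Hz = 0.051168 hertz ≈ 0.05117 hertz (4 s.f.).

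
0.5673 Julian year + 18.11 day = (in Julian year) 0.6169. Check: 1 Julian year = 31557600 s, so 0.5673 Julian year = 0.5673 * 31557600 = 17902626 s. 1 day = 86400 s, so 18.11 day = 18.11 * 86400 = 1564704 s. Sum: 17902626 + 1564704 = 19467330 s. 1 Julian year = 31557600 s, so 19467330 s = 19467330 / 31557600 = 0.61688248 Julian year ≈ 0.6169 Julian year (4 s.f.).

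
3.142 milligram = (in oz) 1 milligram = 1e-06 kg, so 3.142 milligram = 3.142 * 1e-06 = 3.142e-06 kg. 1 oz = 0.028349523 kg, so 3.142e-06 kg = 3.142e-06 / 0.028349523 = 0.00011083079 oz ≈ 0.0001108 oz (4 s.f.). Final answer: 0.0001108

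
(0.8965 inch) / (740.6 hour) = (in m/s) 1 inch = 0.0254 m, so 0.8965 inch = 0.8965 * 0.0254 = 0.0227711 m. 1 hour = 3600 s, so 740.6 hour = 740.6 * 3600 = 2666160 s. Combine: 0.0227711 m / 2666160 s = 8.5407852e-09 m/s. Result: 8.5407852e-09 m/s ≈ 8.541e-09 m/s (4 s.f.). Final answer: 8.541e-09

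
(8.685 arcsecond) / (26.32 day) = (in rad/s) 1.852e-11. Check: 1 arcsecond = 4.8481368e-06 rad, so 8.685 arcsecond = 8.685 * 4.8481368e-06 = 4.2106068e-05 rad. 1 day = 86400 s, so 26.32 day = 26.32 * 86400 = 2274048 s. Combine: 4.2106068e-05 rad / 2274048 s = 1.851591e-11 rad/s. Result: 1.851591e-11 rad/s ≈ 1.852e-11 rad/s (4 s.f.).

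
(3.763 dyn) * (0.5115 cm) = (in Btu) 1.824e-10. Check: 1 dyn = 1e-05 N, so 3.763 dyn = 3.763 * 1e-05 = 3.763e-05 N. 1 cm = 0.01 m, so 0.5115 cm = 0.5115 * 0.01 = 0.005115 m. Combine: 3.763e-05 N * 0.005115 m = 1.9247745e-07 J. 1 Btu = 1055.0559 J, so 1.9247745e-07 J = 1.9247745e-07 / 1055.0559 = 1.8243342e-10 Btu ≈ 1.824e-10 Btu (4 s.f.).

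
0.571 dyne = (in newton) 5.71e-06. Check: 1 dyne = 1e-05 N, so 0.571 dyne = 0.571 * 1e-05 = 5.71e-06 N. 5.71e-06 N = 5.71e-06 newton.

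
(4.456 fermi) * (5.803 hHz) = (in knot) 5.026e-12. Check: 1 fermi = 1e-15 m, so 4.456 fermi = 4.456 * 1e-15 = 4.456e-15 m. 1 hHz = 100 Hz, so 5.803 hHz = 5.803 * 100 = 580.3 Hz. Combine: 4.456e-15 m * 580.3 Hz = 2.5858168e-12 m/s. 1 knot = 0.51444444 m/s, so 2.5858168e-12 m/s = 2.5858168e-12 / 0.51444444 = 5.0264257e-12 knot ≈ 5.026e-12 knot (4 s.f.).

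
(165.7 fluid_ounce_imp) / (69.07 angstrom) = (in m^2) 6.816e+05. Check: 1 fluid_ounce_imp = 2.8413063e-05 m^3, so 165.7 fluid_ounce_imp = 165.7 * 2.8413063e-05 = 0.0047080445 m^3. 1 angstrom = 1e-10 m, so 69.07 angstrom = 69.07 * 1e-10 = 6.907e-09 m. Combine: 0.0047080445 m^3 / 6.907e-09 m = 681633.77 m^2. Result: 681633.77 m^2 ≈ 6.816e+05 m^2 (4 s.f.).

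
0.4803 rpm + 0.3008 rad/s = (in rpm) 3.353. Check: 1 rpm = 0.10471976 rad/s, so 0.4803 rpm = 0.4803 * 0.10471976 = 0.050296898 rad/s. 0.3008 rad/s is already in rad/s. Sum: 0.050296898 + 0.3008 = 0.3510969 rad/s. 1 rpm = 0.10471976 rad/s, so 0.3510969 rad/s = 0.3510969 / 0.10471976 = 3.3527284 rpm ≈ 3.353 rpm (4 s.f.).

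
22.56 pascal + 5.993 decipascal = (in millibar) 22.56 pascal = 22.56 Pa. 1 decipascal = 0.1 Pa, so 5.993 decipascal = 5.993 * 0.1 = 0.5993 Pa. Sum: 22.56 + 0.5993 = 23.1593 Pa. 1 millibar = 100 Pa, so 23.1593 Pa = 23.1593 / 100 = 0.231593 millibar ≈ 0.2316 millibar (4 s.f.). Final answer: 0.2316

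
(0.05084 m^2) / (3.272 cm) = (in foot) 0.05084 m^2 is already in m^2. 1 cm = 0.01 m, so 3.272 cm = 3.272 * 0.01 = 0.03272 m. Combine: 0.05084 m^2 / 0.03272 m = 1.5537897 m. 1 foot = 0.3048 m, so 1.5537897 m = 1.5537897 / 0.3048 = 5.0977353 foot ≈ 5.098 foot (4 s.f.). Final answer: 5.098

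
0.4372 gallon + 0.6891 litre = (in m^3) 0.002344. Check: 1 gallon = 0.0037854118 m^3, so 0.4372 gallon = 0.4372 * 0.0037854118 = 0.001654982 m^3. 1 litre = 0.001 m^3, so 0.6891 litre = 0.6891 * 0.001 = 0.0006891 m^3. Sum: 0.001654982 + 0.0006891 = 0.002344082 m^3. Result: 0.002344082 m^3 ≈ 0.002344 m^3 (4 s.f.).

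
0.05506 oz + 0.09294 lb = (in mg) 4.372e+04. Check: 1 oz = 0.028349523 kg, so 0.05506 oz = 0.05506 * 0.028349523 = 0.0015609247 kg. 1 lb = 0.45359237 kg, so 0.09294 lb = 0.09294 * 0.45359237 = 0.042156875 kg. Sum: 0.0015609247 + 0.042156875 = 0.0437178 kg. 1 mg = 1e-06 kg, so 0.0437178 kg = 0.0437178 / 1e-06 = 43717.8 mg ≈ 4.372e+04 mg (4 s.f.).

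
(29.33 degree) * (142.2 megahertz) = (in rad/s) 1 degree = 0.017453293 rad, so 29.33 degree = 29.33 * 0.017453293 = 0.51190507 rad. 1 megahertz = 1000000 Hz, so 142.2 megahertz = 142.2 * 1000000 = 1.422e+08 Hz. Combine: 0.51190507 rad * 1.422e+08 Hz = 72792901 rad/s. Result: 72792901 rad/s ≈ 7.279e+07 rad/s (4 s.f.). Final answer: 7.279e+07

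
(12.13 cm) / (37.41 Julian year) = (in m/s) 1.027e-10. Check: 1 cm = 0.01 m, so 12.13 cm = 12.13 * 0.01 = 0.1213 m. 1 Julian year = 31557600 s, so 37.41 Julian year = 37.41 * 31557600 = 1.1805698e+09 s. Combine: 0.1213 m / 1.1805698e+09 s = 1.0274699e-10 m/s. Result: 1.0274699e-10 m/s ≈ 1.027e-10 m/s (4 s.f.).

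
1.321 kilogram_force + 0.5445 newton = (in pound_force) 1 kilogram_force = 9.80665 N, so 1.321 kilogram_force = 1.321 * 9.80665 = 12.954585 N. 0.5445 newton = 0.5445 N. Sum: 12.954585 + 0.5445 = 13.499085 N. 1 pound_force = 4.4482216 N, so 13.499085 N = 13.499085 / 4.4482216 = 3.034715 pound_force ≈ 3.035 pound_force (4 s.f.). Final answer: 3.035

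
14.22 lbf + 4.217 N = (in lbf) 1 lbf = 4.4482216 N, so 14.22 lbf = 14.22 * 4.4482216 = 63.253711 N. 4.217 N is already in N. Sum: 63.253711 + 4.217 = 67.470711 N. 1 lbf = 4.4482216 N, so 67.470711 N = 67.470711 / 4.4482216 = 15.168019 lbf ≈ 15.17 lbf (4 s.f.). Final answer: 15.17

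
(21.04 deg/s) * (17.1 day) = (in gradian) 3.454e+07. Check: 1 deg/s = 0.017453293 rad/s, so 21.04 deg/s = 21.04 * 0.017453293 = 0.36721727 rad/s. 1 day = 86400 s, so 17.1 day = 17.1 * 86400 = 1477440 s. Combine: 0.36721727 rad/s * 1477440 s = 542541.49 rad. 1 gradian = 0.015707963 rad, so 542541.49 rad = 542541.49 / 0.015707963 = 34539264 gradian ≈ 3.454e+07 gradian (4 s.f.).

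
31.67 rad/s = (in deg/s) 1815. Check: 1 deg/s = 0.017453293 rad/s, so 31.67 rad/s = 31.67 / 0.017453293 = 1814.5573 deg/s ≈ 1815 deg/s (4 s.f.).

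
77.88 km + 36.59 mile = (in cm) 1 km = 1000 m, so 77.88 km = 77.88 * 1000 = 77880 m. 1 mile = 1609.344 m, so 36.59 mile = 36.59 * 1609.344 = 58885.897 m. Sum: 77880 + 58885.897 = 136765.9 m. 1 cm = 0.01 m, so 136765.9 m = 136765.9 / 0.01 = 13676590 cm ≈ 1.368e+07 cm (4 s.f.). Final answer: 1.368e+07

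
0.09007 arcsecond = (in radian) 4.367e-07. Check: 1 arcsecond = 4.8481368e-06 rad, so 0.09007 arcsecond = 0.09007 * 4.8481368e-06 = 4.3667168e-07 rad. 4.3667168e-07 rad = 4.3667168e-07 radian ≈ 4.367e-07 radian (4 s.f.).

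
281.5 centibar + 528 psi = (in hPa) 1 centibar = 1000 Pa, so 281.5 centibar = 281.5 * 1000 = 281500 Pa. 1 psi = 6894.7573 Pa, so 528 psi = 528 * 6894.7573 = 3640431.9 Pa. Sum: 281500 + 3640431.9 = 3921931.9 Pa. 1 hPa = 100 Pa, so 3921931.9 Pa = 3921931.9 / 100 = 39219.319 hPa ≈ 3.922e+04 hPa (4 s.f.). Final answer: 3.922e+04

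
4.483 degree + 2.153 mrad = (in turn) 1 degree = 0.017453293 rad, so 4.483 degree = 4.483 * 0.017453293 = 0.07824311 rad. 1 mrad = 0.001 rad, so 2.153 mrad = 2.153 * 0.001 = 0.002153 rad. Sum: 0.07824311 + 0.002153 = 0.08039611 rad. 1 turn = 6.2831853 rad, so 0.08039611 rad = 0.08039611 / 6.2831853 = 0.012795438 turn ≈ 0.0128 turn (4 s.f.). Final answer: 0.0128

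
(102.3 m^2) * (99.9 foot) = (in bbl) 1.959e+04. Check: 102.3 m^2 is already in m^2. 1 foot = 0.3048 m, so 99.9 foot = 99.9 * 0.3048 = 30.44952 m. Combine: 102.3 m^2 * 30.44952 m = 3114.9859 m^3. 1 bbl = 0.15898729 m^3, so 3114.9859 m^3 = 3114.9859 / 0.15898729 = 19592.672 bbl ≈ 1.959e+04 bbl (4 s.f.).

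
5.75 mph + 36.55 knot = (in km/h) 76.94. Check: 1 mph = 0.44704 m/s, so 5.75 mph = 5.75 * 0.44704 = 2.57048 m/s. 1 knot = 0.51444444 m/s, so 36.55 knot = 36.55 * 0.51444444 = 18.802944 m/s. Sum: 2.57048 + 18.802944 = 21.373424 m/s. 1 km/h = 0.27777778 m/s, so 21.373424 m/s = 21.373424 / 0.27777778 = 76.944328 km/h ≈ 76.94 km/h (4 s.f.).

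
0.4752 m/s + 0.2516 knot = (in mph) 1.353. Check: 0.4752 m/s is already in m/s. 1 knot = 0.51444444 m/s, so 0.2516 knot = 0.2516 * 0.51444444 = 0.12943422 m/s. Sum: 0.4752 + 0.12943422 = 0.60463422 m/s. 1 mph = 0.44704 m/s, so 0.60463422 m/s = 0.60463422 / 0.44704 = 1.3525282 mph ≈ 1.353 mph (4 s.f.).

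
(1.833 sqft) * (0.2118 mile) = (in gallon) 1 sqft = 0.09290304 m^2, so 1.833 sqft = 1.833 * 0.09290304 = 0.17029127 m^2. 1 mile = 1609.344 m, so 0.2118 mile = 0.2118 * 1609.344 = 340.85906 m. Combine: 0.17029127 m^2 * 340.85906 m = 58.045323 m^3. 1 gallon = 0.0037854118 m^3, so 58.045323 m^3 = 58.045323 / 0.0037854118 = 15333.952 gallon ≈ 1.533e+04 gallon (4 s.f.). Final answer: 1.533e+04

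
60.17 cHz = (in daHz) 1 cHz = 0.01 Hz, so 60.17 cHz = 60.17 * 0.01 = 0.6017 Hz. 1 daHz = 10 Hz, so 0.6017 Hz = 0.6017 / 10 = 0.06017 daHz. Final answer: 0.06017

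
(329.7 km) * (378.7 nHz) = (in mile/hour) 1 km = 1000 m, so 329.7 km = 329.7 * 1000 = 329700 m. 1 nHz = 1e-09 Hz, so 378.7 nHz = 378.7 * 1e-09 = 3.787e-07 Hz. Combine: 329700 m * 3.787e-07 Hz = 0.12485739 m/s. 1 mile/hour = 0.44704 m/s, so 0.12485739 m/s = 0.12485739 / 0.44704 = 0.27929803 mile/hour ≈ 0.2793 mile/hour (4 s.f.). Final answer: 0.2793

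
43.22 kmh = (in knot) 23.34. Check: 1 kmh = 0.27777778 m/s, so 43.22 kmh = 43.22 * 0.27777778 = 12.005556 m/s. 1 knot = 0.51444444 m/s, so 12.005556 m/s = 12.005556 / 0.51444444 = 23.336933 knot ≈ 23.34 knot (4 s.f.).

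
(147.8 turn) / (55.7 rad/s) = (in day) 0.000193. Check: 1 turn = 6.2831853 rad, so 147.8 turn = 147.8 * 6.2831853 = 928.65479 rad. 55.7 rad/s is already in rad/s. Combine: 928.65479 rad / 55.7 rad/s = 16.672438 s. 1 day = 86400 s, so 16.672438 s = 16.672438 / 86400 = 0.00019296803 day ≈ 0.000193 day (4 s.f.).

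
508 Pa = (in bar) 0.00508. Check: 1 bar = 100000 Pa, so 508 Pa = 508 / 100000 = 0.00508 bar.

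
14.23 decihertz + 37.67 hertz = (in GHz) 3.909e-08. Check: 1 decihertz = 0.1 Hz, so 14.23 decihertz = 14.23 * 0.1 = 1.423 Hz. 37.67 hertz = 37.67 Hz. Sum: 1.423 + 37.67 = 39.093 Hz. 1 GHz = 1e+09 Hz, so 39.093 Hz = 39.093 / 1e+09 = 3.9093e-08 GHz ≈ 3.909e-08 GHz (4 s.f.).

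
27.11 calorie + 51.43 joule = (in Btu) 1 calorie = 4.184 J, so 27.11 calorie = 27.11 * 4.184 = 113.42824 J. 51.43 joule = 51.43 J. Sum: 113.42824 + 51.43 = 164.85824 J. 1 Btu = 1055.0559 J, so 164.85824 J = 164.85824 / 1055.0559 = 0.15625546 Btu ≈ 0.1563 Btu (4 s.f.). Final answer: 0.1563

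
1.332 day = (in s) 1 day = 86400 s, so 1.332 day = 1.332 * 86400 = 115084.8 s. Result: 115084.8 s ≈ 1.151e+05 s (4 s.f.). Final answer: 1.151e+05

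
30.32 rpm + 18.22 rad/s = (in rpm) 204.3. Check: 1 rpm = 0.10471976 rad/s, so 30.32 rpm = 30.32 * 0.10471976 = 3.175103 rad/s. 18.22 rad/s is already in rad/s. Sum: 3.175103 + 18.22 = 21.395103 rad/s. 1 rpm = 0.10471976 rad/s, so 21.395103 rad/s = 21.395103 / 0.10471976 = 204.30818 rpm ≈ 204.3 rpm (4 s.f.).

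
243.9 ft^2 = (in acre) 0.005599. Check: 1 ft^2 = 0.09290304 m^2, so 243.9 ft^2 = 243.9 * 0.09290304 = 22.659051 m^2. 1 acre = 4046.8564 m^2, so 22.659051 m^2 = 22.659051 / 4046.8564 = 0.0055991736 acre ≈ 0.005599 acre (4 s.f.).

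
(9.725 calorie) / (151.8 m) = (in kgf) 1 calorie = 4.184 J, so 9.725 calorie = 9.725 * 4.184 = 40.6894 J. 151.8 m is already in m. Combine: 40.6894 J / 151.8 m = 0.26804611 N. 1 kgf = 9.80665 N, so 0.26804611 N = 0.26804611 / 9.80665 = 0.027333097 kgf ≈ 0.02733 kgf (4 s.f.). Final answer: 0.02733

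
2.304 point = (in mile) 1 point = 0.00035277778 m, so 2.304 point = 2.304 * 0.00035277778 = 0.0008128 m. 1 mile = 1609.344 m, so 0.0008128 m = 0.0008128 / 1609.344 = 5.0505051e-07 mile ≈ 5.051e-07 mile (4 s.f.). Final answer: 5.051e-07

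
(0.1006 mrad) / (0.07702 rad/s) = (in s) 1 mrad = 0.001 rad, so 0.1006 mrad = 0.1006 * 0.001 = 0.0001006 rad. 0.07702 rad/s is already in rad/s. Combine: 0.0001006 rad / 0.07702 rad/s = 0.0013061542 s. Result: 0.0013061542 s ≈ 0.001306 s (4 s.f.). Final answer: 0.001306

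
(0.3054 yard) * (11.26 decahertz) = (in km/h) 113.2. Check: 1 yard = 0.9144 m, so 0.3054 yard = 0.3054 * 0.9144 = 0.27925776 m. 1 decahertz = 10 Hz, so 11.26 decahertz = 11.26 * 10 = 112.6 Hz. Combine: 0.27925776 m * 112.6 Hz = 31.444424 m/s. 1 km/h = 0.27777778 m/s, so 31.444424 m/s = 31.444424 / 0.27777778 = 113.19993 km/h ≈ 113.2 km/h (4 s.f.).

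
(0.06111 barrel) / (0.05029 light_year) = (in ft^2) 2.198e-16. Check: 1 barrel = 0.15898729 m^3, so 0.06111 barrel = 0.06111 * 0.15898729 = 0.0097157136 m^3. 1 light_year = 9.4607305e+15 m, so 0.05029 light_year = 0.05029 * 9.4607305e+15 = 4.7578014e+14 m. Combine: 0.0097157136 m^3 / 4.7578014e+14 m = 2.0420595e-17 m^2. 1 ft^2 = 0.09290304 m^2, so 2.0420595e-17 m^2 = 2.0420595e-17 / 0.09290304 = 2.1980546e-16 ft^2 ≈ 2.198e-16 ft^2 (4 s.f.).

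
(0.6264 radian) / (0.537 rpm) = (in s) 11.14. Check: 0.6264 radian = 0.6264 rad. 1 rpm = 0.10471976 rad/s, so 0.537 rpm = 0.537 * 0.10471976 = 0.056234508 rad/s. Combine: 0.6264 rad / 0.056234508 rad/s = 11.139068 s. Result: 11.139068 s ≈ 11.14 s (4 s.f.).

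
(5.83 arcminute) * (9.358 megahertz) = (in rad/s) 1 arcminute = 0.00029088821 rad, so 5.83 arcminute = 5.83 * 0.00029088821 = 0.0016958783 rad. 1 megahertz = 1000000 Hz, so 9.358 megahertz = 9.358 * 1000000 = 9358000 Hz. Combine: 0.0016958783 rad * 9358000 Hz = 15870.029 rad/s. Result: 15870.029 rad/s ≈ 1.587e+04 rad/s (4 s.f.). Final answer: 1.587e+04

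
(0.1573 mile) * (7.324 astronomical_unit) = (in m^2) 1 mile = 1609.344 m, so 0.1573 mile = 0.1573 * 1609.344 = 253.14981 m. 1 astronomical_unit = 1.4959787e+11 m, so 7.324 astronomical_unit = 7.324 * 1.4959787e+11 = 1.0956548e+12 m. Combine: 253.14981 m * 1.0956548e+12 m = 2.7736481e+14 m^2. Result: 2.7736481e+14 m^2 ≈ 2.774e+14 m^2 (4 s.f.). Final answer: 2.774e+14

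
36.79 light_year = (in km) 3.481e+14. Check: 1 light_year = 9.4607305e+15 m, so 36.79 light_year = 36.79 * 9.4607305e+15 = 3.4806027e+17 m. 1 km = 1000 m, so 3.4806027e+17 m = 3.4806027e+17 / 1000 = 3.4806027e+14 km ≈ 3.481e+14 km (4 s.f.).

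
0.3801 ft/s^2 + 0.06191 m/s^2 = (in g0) 1 ft/s^2 = 0.3048 m/s^2, so 0.3801 ft/s^2 = 0.3801 * 0.3048 = 0.11585448 m/s^2. 0.06191 m/s^2 is already in m/s^2. Sum: 0.11585448 + 0.06191 = 0.17776448 m/s^2. 1 g0 = 9.80665 m/s^2, so 0.17776448 m/s^2 = 0.17776448 / 9.80665 = 0.018126932 g0 ≈ 0.01813 g0 (4 s.f.). Final answer: 0.01813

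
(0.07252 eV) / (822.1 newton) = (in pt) 1 eV = 1.6021766e-19 J, so 0.07252 eV = 0.07252 * 1.6021766e-19 = 1.1618985e-20 J. 822.1 newton = 822.1 N. Combine: 1.1618985e-20 J / 822.1 N = 1.4133299e-23 m. 1 pt = 0.00035277778 m, so 1.4133299e-23 m = 1.4133299e-23 / 0.00035277778 = 4.0062894e-20 pt ≈ 4.006e-20 pt (4 s.f.). Final answer: 4.006e-20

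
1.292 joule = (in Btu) 1.292 joule = 1.292 J. 1 Btu = 1055.0559 J, so 1.292 J = 1.292 / 1055.0559 = 0.0012245797 Btu ≈ 0.001225 Btu (4 s.f.). Final answer: 0.001225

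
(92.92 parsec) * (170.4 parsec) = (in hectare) 1.508e+33. Check: 1 parsec = 3.0856776e+16 m, so 92.92 parsec = 92.92 * 3.0856776e+16 = 2.8672116e+18 m. 1 parsec = 3.0856776e+16 m, so 170.4 parsec = 170.4 * 3.0856776e+16 = 5.2579946e+18 m. Combine: 2.8672116e+18 m * 5.2579946e+18 m = 1.5075783e+37 m^2. 1 hectare = 10000 m^2, so 1.5075783e+37 m^2 = 1.5075783e+37 / 10000 = 1.5075783e+33 hectare ≈ 1.508e+33 hectare (4 s.f.).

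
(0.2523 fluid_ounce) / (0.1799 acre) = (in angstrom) 1 fluid_ounce = 2.957353e-05 m^3, so 0.2523 fluid_ounce = 0.2523 * 2.957353e-05 = 7.4614015e-06 m^3. 1 acre = 4046.8564 m^2, so 0.1799 acre = 0.1799 * 4046.8564 = 728.02947 m^2. Combine: 7.4614015e-06 m^3 / 728.02947 m^2 = 1.0248763e-08 m. 1 angstrom = 1e-10 m, so 1.0248763e-08 m = 1.0248763e-08 / 1e-10 = 102.48763 angstrom ≈ 102.5 angstrom (4 s.f.). Final answer: 102.5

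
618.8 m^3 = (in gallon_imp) 1.361e+05. Check: 1 gallon_imp = 0.00454609 m^3, so 618.8 m^3 = 618.8 / 0.00454609 = 136116.97 gallon_imp ≈ 1.361e+05 gallon_imp (4 s.f.).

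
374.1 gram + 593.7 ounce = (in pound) 37.93. Check: 1 gram = 0.001 kg, so 374.1 gram = 374.1 * 0.001 = 0.3741 kg. 1 ounce = 0.028349523 kg, so 593.7 ounce = 593.7 * 0.028349523 = 16.831112 kg. Sum: 0.3741 + 16.831112 = 17.205212 kg. 1 pound = 0.45359237 kg, so 17.205212 kg = 17.205212 / 0.45359237 = 37.930999 pound ≈ 37.93 pound (4 s.f.).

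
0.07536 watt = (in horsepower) 0.07536 watt = 0.07536 W. 1 horsepower = 745.69987 W, so 0.07536 W = 0.07536 / 745.69987 = 0.00010105942 horsepower ≈ 0.0001011 horsepower (4 s.f.). Final answer: 0.0001011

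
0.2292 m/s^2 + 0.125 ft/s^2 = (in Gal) 0.2292 m/s^2 is already in m/s^2. 1 ft/s^2 = 0.3048 m/s^2, so 0.125 ft/s^2 = 0.125 * 0.3048 = 0.0381 m/s^2. Sum: 0.2292 + 0.0381 = 0.2673 m/s^2. 1 Gal = 0.01 m/s^2, so 0.2673 m/s^2 = 0.2673 / 0.01 = 26.73 Gal. Final answer: 26.73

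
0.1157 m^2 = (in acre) 2.859e-05. Check: 1 acre = 4046.8564 m^2, so 0.1157 m^2 = 0.1157 / 4046.8564 = 2.8590093e-05 acre ≈ 2.859e-05 acre (4 s.f.).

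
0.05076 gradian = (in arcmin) 2.741. Check: 1 gradian = 0.015707963 rad, so 0.05076 gradian = 0.05076 * 0.015707963 = 0.00079733622 rad. 1 arcmin = 0.00029088821 rad, so 0.00079733622 rad = 0.00079733622 / 0.00029088821 = 2.74104 arcmin ≈ 2.741 arcmin (4 s.f.).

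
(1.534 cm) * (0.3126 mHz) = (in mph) 1 cm = 0.01 m, so 1.534 cm = 1.534 * 0.01 = 0.01534 m. 1 mHz = 0.001 Hz, so 0.3126 mHz = 0.3126 * 0.001 = 0.0003126 Hz. Combine: 0.01534 m * 0.0003126 Hz = 4.795284e-06 m/s. 1 mph = 0.44704 m/s, so 4.795284e-06 m/s = 4.795284e-06 / 0.44704 = 1.0726745e-05 mph ≈ 1.073e-05 mph (4 s.f.). Final answer: 1.073e-05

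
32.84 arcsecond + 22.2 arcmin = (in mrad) 1 arcsecond = 4.8481368e-06 rad, so 32.84 arcsecond = 32.84 * 4.8481368e-06 = 0.00015921281 rad. 1 arcmin = 0.00029088821 rad, so 22.2 arcmin = 22.2 * 0.00029088821 = 0.0064577182 rad. Sum: 0.00015921281 + 0.0064577182 = 0.006616931 rad. 1 mrad = 0.001 rad, so 0.006616931 rad = 0.006616931 / 0.001 = 6.616931 mrad ≈ 6.617 mrad (4 s.f.). Final answer: 6.617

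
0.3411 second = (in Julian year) 0.3411 second = 0.3411 s. 1 Julian year = 31557600 s, so 0.3411 s = 0.3411 / 31557600 = 1.0808807e-08 Julian year ≈ 1.081e-08 Julian year (4 s.f.). Final answer: 1.081e-08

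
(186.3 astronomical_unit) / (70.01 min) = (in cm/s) 1 astronomical_unit = 1.4959787e+11 m, so 186.3 astronomical_unit = 186.3 * 1.4959787e+11 = 2.7870083e+13 m. 1 min = 60 s, so 70.01 min = 70.01 * 60 = 4200.6 s. Combine: 2.7870083e+13 m / 4200.6 s = 6.6347863e+09 m/s. 1 cm/s = 0.01 m/s, so 6.6347863e+09 m/s = 6.6347863e+09 / 0.01 = 6.6347863e+11 cm/s ≈ 6.635e+11 cm/s (4 s.f.). Final answer: 6.635e+11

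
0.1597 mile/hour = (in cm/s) 1 mile/hour = 0.44704 m/s, so 0.1597 mile/hour = 0.1597 * 0.44704 = 0.071392288 m/s. 1 cm/s = 0.01 m/s, so 0.071392288 m/s = 0.071392288 / 0.01 = 7.1392288 cm/s ≈ 7.139 cm/s (4 s.f.). Final answer: 7.139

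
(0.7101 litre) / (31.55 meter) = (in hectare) 2.251e-09. Check: 1 litre = 0.001 m^3, so 0.7101 litre = 0.7101 * 0.001 = 0.0007101 m^3. 31.55 meter = 31.55 m. Combine: 0.0007101 m^3 / 31.55 m = 2.2507132e-05 m^2. 1 hectare = 10000 m^2, so 2.2507132e-05 m^2 = 2.2507132e-05 / 10000 = 2.2507132e-09 hectare ≈ 2.251e-09 hectare (4 s.f.).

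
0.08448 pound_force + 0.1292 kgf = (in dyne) 1 pound_force = 4.4482216 N, so 0.08448 pound_force = 0.08448 * 4.4482216 = 0.37578576 N. 1 kgf = 9.80665 N, so 0.1292 kgf = 0.1292 * 9.80665 = 1.2670192 N. Sum: 0.37578576 + 1.2670192 = 1.6428049 N. 1 dyne = 1e-05 N, so 1.6428049 N = 1.6428049 / 1e-05 = 164280.49 dyne ≈ 1.643e+05 dyne (4 s.f.). Final answer: 1.643e+05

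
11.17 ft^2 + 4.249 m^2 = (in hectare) 0.0005287. Check: 1 ft^2 = 0.09290304 m^2, so 11.17 ft^2 = 11.17 * 0.09290304 = 1.037727 m^2. 4.249 m^2 is already in m^2. Sum: 1.037727 + 4.249 = 5.286727 m^2. 1 hectare = 10000 m^2, so 5.286727 m^2 = 5.286727 / 10000 = 0.0005286727 hectare ≈ 0.0005287 hectare (4 s.f.).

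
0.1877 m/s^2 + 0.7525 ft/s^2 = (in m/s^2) 0.1877 m/s^2 is already in m/s^2. 1 ft/s^2 = 0.3048 m/s^2, so 0.7525 ft/s^2 = 0.7525 * 0.3048 = 0.229362 m/s^2. Sum: 0.1877 + 0.229362 = 0.417062 m/s^2. Result: 0.417062 m/s^2 ≈ 0.4171 m/s^2 (4 s.f.). Final answer: 0.4171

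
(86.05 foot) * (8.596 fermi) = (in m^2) 2.255e-13. Check: 1 foot = 0.3048 m, so 86.05 foot = 86.05 * 0.3048 = 26.22804 m. 1 fermi = 1e-15 m, so 8.596 fermi = 8.596 * 1e-15 = 8.596e-15 m. Combine: 26.22804 m * 8.596e-15 m = 2.2545623e-13 m^2. Result: 2.2545623e-13 m^2 ≈ 2.255e-13 m^2 (4 s.f.).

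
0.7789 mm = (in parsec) 2.524e-20. Check: 1 mm = 0.001 m, so 0.7789 mm = 0.7789 * 0.001 = 0.0007789 m. 1 parsec = 3.0856776e+16 m, so 0.0007789 m = 0.0007789 / 3.0856776e+16 = 2.524243e-20 parsec ≈ 2.524e-20 parsec (4 s.f.).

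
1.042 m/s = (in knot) 1 knot = 0.51444444 m/s, so 1.042 m/s = 1.042 / 0.51444444 = 2.025486 knot ≈ 2.025 knot (4 s.f.). Final answer: 2.025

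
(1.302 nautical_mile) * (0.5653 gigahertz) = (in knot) 2.65e+12. Check: 1 nautical_mile = 1852 m, so 1.302 nautical_mile = 1.302 * 1852 = 2411.304 m. 1 gigahertz = 1e+09 Hz, so 0.5653 gigahertz = 0.5653 * 1e+09 = 5.653e+08 Hz. Combine: 2411.304 m * 5.653e+08 Hz = 1.3631102e+12 m/s. 1 knot = 0.51444444 m/s, so 1.3631102e+12 m/s = 1.3631102e+12 / 0.51444444 = 2.6496742e+12 knot ≈ 2.65e+12 knot (4 s.f.).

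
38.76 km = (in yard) 1 km = 1000 m, so 38.76 km = 38.76 * 1000 = 38760 m. 1 yard = 0.9144 m, so 38760 m = 38760 / 0.9144 = 42388.451 yard ≈ 4.239e+04 yard (4 s.f.). Final answer: 4.239e+04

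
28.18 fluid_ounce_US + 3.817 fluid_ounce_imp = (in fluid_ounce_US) 31.85. Check: 1 fluid_ounce_US = 2.957353e-05 m^3, so 28.18 fluid_ounce_US = 28.18 * 2.957353e-05 = 0.00083338206 m^3. 1 fluid_ounce_imp = 2.8413063e-05 m^3, so 3.817 fluid_ounce_imp = 3.817 * 2.8413063e-05 = 0.00010845266 m^3. Sum: 0.00083338206 + 0.00010845266 = 0.00094183472 m^3. 1 fluid_ounce_US = 2.957353e-05 m^3, so 0.00094183472 m^3 = 0.00094183472 / 2.957353e-05 = 31.847221 fluid_ounce_US ≈ 31.85 fluid_ounce_US (4 s.f.).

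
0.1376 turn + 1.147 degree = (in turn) 0.1408. Check: 1 turn = 6.2831853 rad, so 0.1376 turn = 0.1376 * 6.2831853 = 0.8645663 rad. 1 degree = 0.017453293 rad, so 1.147 degree = 1.147 * 0.017453293 = 0.020018927 rad. Sum: 0.8645663 + 0.020018927 = 0.88458522 rad. 1 turn = 6.2831853 rad, so 0.88458522 rad = 0.88458522 / 6.2831853 = 0.14078611 turn ≈ 0.1408 turn (4 s.f.).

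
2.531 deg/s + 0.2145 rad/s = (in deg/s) 1 deg/s = 0.017453293 rad/s, so 2.531 deg/s = 2.531 * 0.017453293 = 0.044174283 rad/s. 0.2145 rad/s is already in rad/s. Sum: 0.044174283 + 0.2145 = 0.25867428 rad/s. 1 deg/s = 0.017453293 rad/s, so 0.25867428 rad/s = 0.25867428 / 0.017453293 = 14.820945 deg/s ≈ 14.82 deg/s (4 s.f.). Final answer: 14.82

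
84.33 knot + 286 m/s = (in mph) 1 knot = 0.51444444 m/s, so 84.33 knot = 84.33 * 0.51444444 = 43.3831 m/s. 286 m/s is already in m/s. Sum: 43.3831 + 286 = 329.3831 m/s. 1 mph = 0.44704 m/s, so 329.3831 m/s = 329.3831 / 0.44704 = 736.80901 mph ≈ 736.8 mph (4 s.f.). Final answer: 736.8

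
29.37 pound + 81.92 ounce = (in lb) 34.49. Check: 1 pound = 0.45359237 kg, so 29.37 pound = 29.37 * 0.45359237 = 13.322008 kg. 1 ounce = 0.028349523 kg, so 81.92 ounce = 81.92 * 0.028349523 = 2.3223929 kg. Sum: 13.322008 + 2.3223929 = 15.644401 kg. 1 lb = 0.45359237 kg, so 15.644401 kg = 15.644401 / 0.45359237 = 34.49 lb.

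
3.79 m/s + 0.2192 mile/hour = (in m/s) 3.888. Check: 3.79 m/s is already in m/s. 1 mile/hour = 0.44704 m/s, so 0.2192 mile/hour = 0.2192 * 0.44704 = 0.097991168 m/s. Sum: 3.79 + 0.097991168 = 3.8879912 m/s. Result: 3.8879912 m/s ≈ 3.888 m/s (4 s.f.).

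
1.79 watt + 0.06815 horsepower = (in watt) 1.79 watt = 1.79 W. 1 horsepower = 745.69987 W, so 0.06815 horsepower = 0.06815 * 745.69987 = 50.819446 W. Sum: 1.79 + 50.819446 = 52.609446 W. 52.609446 W = 52.609446 watt ≈ 52.61 watt (4 s.f.). Final answer: 52.61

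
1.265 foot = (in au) 1 foot = 0.3048 m, so 1.265 foot = 1.265 * 0.3048 = 0.385572 m. 1 au = 1.4959787e+11 m, so 0.385572 m = 0.385572 / 1.4959787e+11 = 2.5773896e-12 au ≈ 2.577e-12 au (4 s.f.). Final answer: 2.577e-12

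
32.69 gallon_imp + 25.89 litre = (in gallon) 1 gallon_imp = 0.00454609 m^3, so 32.69 gallon_imp = 32.69 * 0.00454609 = 0.14861168 m^3. 1 litre = 0.001 m^3, so 25.89 litre = 25.89 * 0.001 = 0.02589 m^3. Sum: 0.14861168 + 0.02589 = 0.17450168 m^3. 1 gallon = 0.0037854118 m^3, so 0.17450168 m^3 = 0.17450168 / 0.0037854118 = 46.098468 gallon ≈ 46.1 gallon (4 s.f.). Final answer: 46.1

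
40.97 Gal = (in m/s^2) 0.4097. Check: 1 Gal = 0.01 m/s^2, so 40.97 Gal = 40.97 * 0.01 = 0.4097 m/s^2. Result: 0.4097 m/s^2.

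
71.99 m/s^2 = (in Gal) 7199. Check: 1 Gal = 0.01 m/s^2, so 71.99 m/s^2 = 71.99 / 0.01 = 7199 Gal.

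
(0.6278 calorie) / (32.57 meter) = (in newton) 0.08065. Check: 1 calorie = 4.184 J, so 0.6278 calorie = 0.6278 * 4.184 = 2.6267152 J. 32.57 meter = 32.57 m. Combine: 2.6267152 J / 32.57 m = 0.080648302 N. 0.080648302 N = 0.080648302 newton ≈ 0.08065 newton (4 s.f.).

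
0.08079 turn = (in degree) 1 turn = 6.2831853 rad, so 0.08079 turn = 0.08079 * 6.2831853 = 0.50761854 rad. 1 degree = 0.017453293 rad, so 0.50761854 rad = 0.50761854 / 0.017453293 = 29.0844 degree ≈ 29.08 degree (4 s.f.). Final answer: 29.08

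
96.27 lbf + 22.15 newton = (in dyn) 4.504e+07. Check: 1 lbf = 4.4482216 N, so 96.27 lbf = 96.27 * 4.4482216 = 428.23029 N. 22.15 newton = 22.15 N. Sum: 428.23029 + 22.15 = 450.38029 N. 1 dyn = 1e-05 N, so 450.38029 N = 450.38029 / 1e-05 = 45038029 dyn ≈ 4.504e+07 dyn (4 s.f.).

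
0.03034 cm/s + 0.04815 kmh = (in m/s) 1 cm/s = 0.01 m/s, so 0.03034 cm/s = 0.03034 * 0.01 = 0.0003034 m/s. 1 kmh = 0.27777778 m/s, so 0.04815 kmh = 0.04815 * 0.27777778 = 0.013375 m/s. Sum: 0.0003034 + 0.013375 = 0.0136784 m/s. Result: 0.0136784 m/s ≈ 0.01368 m/s (4 s.f.). Final answer: 0.01368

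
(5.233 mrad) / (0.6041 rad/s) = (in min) 0.0001444. Check: 1 mrad = 0.001 rad, so 5.233 mrad = 5.233 * 0.001 = 0.005233 rad. 0.6041 rad/s is already in rad/s. Combine: 0.005233 rad / 0.6041 rad/s = 0.0086624731 s. 1 min = 60 s, so 0.0086624731 s = 0.0086624731 / 60 = 0.00014437455 min ≈ 0.0001444 min (4 s.f.).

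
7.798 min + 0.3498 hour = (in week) 1 min = 60 s, so 7.798 min = 7.798 * 60 = 467.88 s. 1 hour = 3600 s, so 0.3498 hour = 0.3498 * 3600 = 1259.28 s. Sum: 467.88 + 1259.28 = 1727.16 s. 1 week = 604800 s, so 1727.16 s = 1727.16 / 604800 = 0.002855754 week ≈ 0.002856 week (4 s.f.). Final answer: 0.002856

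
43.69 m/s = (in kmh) 1 kmh = 0.27777778 m/s, so 43.69 m/s = 43.69 / 0.27777778 = 157.284 kmh ≈ 157.3 kmh (4 s.f.). Final answer: 157.3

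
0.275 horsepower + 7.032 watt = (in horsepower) 0.2844. Check: 1 horsepower = 745.69987 W, so 0.275 horsepower = 0.275 * 745.69987 = 205.06746 W. 7.032 watt = 7.032 W. Sum: 205.06746 + 7.032 = 212.09946 W. 1 horsepower = 745.69987 W, so 212.09946 W = 212.09946 / 745.69987 = 0.28443007 horsepower ≈ 0.2844 horsepower (4 s.f.).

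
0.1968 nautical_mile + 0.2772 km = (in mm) 6.417e+05. Check: 1 nautical_mile = 1852 m, so 0.1968 nautical_mile = 0.1968 * 1852 = 364.4736 m. 1 km = 1000 m, so 0.2772 km = 0.2772 * 1000 = 277.2 m. Sum: 364.4736 + 277.2 = 641.6736 m. 1 mm = 0.001 m, so 641.6736 m = 641.6736 / 0.001 = 641673.6 mm ≈ 6.417e+05 mm (4 s.f.).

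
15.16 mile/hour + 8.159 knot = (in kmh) 39.51. Check: 1 mile/hour = 0.44704 m/s, so 15.16 mile/hour = 15.16 * 0.44704 = 6.7771264 m/s. 1 knot = 0.51444444 m/s, so 8.159 knot = 8.159 * 0.51444444 = 4.1973522 m/s. Sum: 6.7771264 + 4.1973522 = 10.974479 m/s. 1 kmh = 0.27777778 m/s, so 10.974479 m/s = 10.974479 / 0.27777778 = 39.508123 kmh ≈ 39.51 kmh (4 s.f.).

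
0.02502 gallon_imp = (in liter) 1 gallon_imp = 0.00454609 m^3, so 0.02502 gallon_imp = 0.02502 * 0.00454609 = 0.00011374317 m^3. 1 liter = 0.001 m^3, so 0.00011374317 m^3 = 0.00011374317 / 0.001 = 0.11374317 liter ≈ 0.1137 liter (4 s.f.). Final answer: 0.1137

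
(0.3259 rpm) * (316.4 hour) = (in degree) 1 rpm = 0.10471976 rad/s, so 0.3259 rpm = 0.3259 * 0.10471976 = 0.034128168 rad/s. 1 hour = 3600 s, so 316.4 hour = 316.4 * 3600 = 1139040 s. Combine: 0.034128168 rad/s * 1139040 s = 38873.349 rad. 1 degree = 0.017453293 rad, so 38873.349 rad = 38873.349 / 0.017453293 = 2227278.8 degree ≈ 2.227e+06 degree (4 s.f.). Final answer: 2.227e+06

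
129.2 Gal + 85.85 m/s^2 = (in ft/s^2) 285.9. Check: 1 Gal = 0.01 m/s^2, so 129.2 Gal = 129.2 * 0.01 = 1.292 m/s^2. 85.85 m/s^2 is already in m/s^2. Sum: 1.292 + 85.85 = 87.142 m/s^2. 1 ft/s^2 = 0.3048 m/s^2, so 87.142 m/s^2 = 87.142 / 0.3048 = 285.89895 ft/s^2 ≈ 285.9 ft/s^2 (4 s.f.).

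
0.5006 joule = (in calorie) 0.5006 joule = 0.5006 J. 1 calorie = 4.184 J, so 0.5006 J = 0.5006 / 4.184 = 0.11964627 calorie ≈ 0.1196 calorie (4 s.f.). Final answer: 0.1196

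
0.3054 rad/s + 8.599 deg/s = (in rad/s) 0.4555. Check: 0.3054 rad/s is already in rad/s. 1 deg/s = 0.017453293 rad/s, so 8.599 deg/s = 8.599 * 0.017453293 = 0.15008086 rad/s. Sum: 0.3054 + 0.15008086 = 0.45548086 rad/s. Result: 0.45548086 rad/s ≈ 0.4555 rad/s (4 s.f.).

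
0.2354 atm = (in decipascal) 1 atm = 101325 Pa, so 0.2354 atm = 0.2354 * 101325 = 23851.905 Pa. 1 decipascal = 0.1 Pa, so 23851.905 Pa = 23851.905 / 0.1 = 238519.05 decipascal ≈ 2.385e+05 decipascal (4 s.f.). Final answer: 2.385e+05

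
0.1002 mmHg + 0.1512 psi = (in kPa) 1 mmHg = 133.32237 Pa, so 0.1002 mmHg = 0.1002 * 133.32237 = 13.358901 Pa. 1 psi = 6894.7573 Pa, so 0.1512 psi = 0.1512 * 6894.7573 = 1042.4873 Pa. Sum: 13.358901 + 1042.4873 = 1055.8462 Pa. 1 kPa = 1000 Pa, so 1055.8462 Pa = 1055.8462 / 1000 = 1.0558462 kPa ≈ 1.056 kPa (4 s.f.). Final answer: 1.056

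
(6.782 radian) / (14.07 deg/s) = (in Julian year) 6.782 radian = 6.782 rad. 1 deg/s = 0.017453293 rad/s, so 14.07 deg/s = 14.07 * 0.017453293 = 0.24556783 rad/s. Combine: 6.782 rad / 0.24556783 rad/s = 27.617624 s. 1 Julian year = 31557600 s, so 27.617624 s = 27.617624 / 31557600 = 8.7514971e-07 Julian year ≈ 8.751e-07 Julian year (4 s.f.). Final answer: 8.751e-07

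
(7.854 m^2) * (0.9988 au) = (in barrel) 7.854 m^2 is already in m^2. 1 au = 1.4959787e+11 m, so 0.9988 au = 0.9988 * 1.4959787e+11 = 1.4941835e+11 m. Combine: 7.854 m^2 * 1.4941835e+11 m = 1.1735317e+12 m^3. 1 barrel = 0.15898729 m^3, so 1.1735317e+12 m^3 = 1.1735317e+12 / 0.15898729 = 7.3812926e+12 barrel ≈ 7.381e+12 barrel (4 s.f.). Final answer: 7.381e+12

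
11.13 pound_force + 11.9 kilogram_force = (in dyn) 1.662e+07. Check: 1 pound_force = 4.4482216 N, so 11.13 pound_force = 11.13 * 4.4482216 = 49.508707 N. 1 kilogram_force = 9.80665 N, so 11.9 kilogram_force = 11.9 * 9.80665 = 116.69913 N. Sum: 49.508707 + 116.69913 = 166.20784 N. 1 dyn = 1e-05 N, so 166.20784 N = 166.20784 / 1e-05 = 16620784 dyn ≈ 1.662e+07 dyn (4 s.f.).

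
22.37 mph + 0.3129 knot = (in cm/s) 1016. Check: 1 mph = 0.44704 m/s, so 22.37 mph = 22.37 * 0.44704 = 10.000285 m/s. 1 knot = 0.51444444 m/s, so 0.3129 knot = 0.3129 * 0.51444444 = 0.16096967 m/s. Sum: 10.000285 + 0.16096967 = 10.161254 m/s. 1 cm/s = 0.01 m/s, so 10.161254 m/s = 10.161254 / 0.01 = 1016.1254 cm/s ≈ 1016 cm/s (4 s.f.).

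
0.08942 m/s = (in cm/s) 8.942. Check: 1 cm/s = 0.01 m/s, so 0.08942 m/s = 0.08942 / 0.01 = 8.942 cm/s.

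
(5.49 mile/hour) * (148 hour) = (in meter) 1.308e+06. Check: 1 mile/hour = 0.44704 m/s, so 5.49 mile/hour = 5.49 * 0.44704 = 2.4542496 m/s. 1 hour = 3600 s, so 148 hour = 148 * 3600 = 532800 s. Combine: 2.4542496 m/s * 532800 s = 1307624.2 m. 1307624.2 m = 1307624.2 meter ≈ 1.308e+06 meter (4 s.f.).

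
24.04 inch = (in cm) 61.06. Check: 1 inch = 0.0254 m, so 24.04 inch = 24.04 * 0.0254 = 0.610616 m. 1 cm = 0.01 m, so 0.610616 m = 0.610616 / 0.01 = 61.0616 cm ≈ 61.06 cm (4 s.f.).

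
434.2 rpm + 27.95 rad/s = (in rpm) 1 rpm = 0.10471976 rad/s, so 434.2 rpm = 434.2 * 0.10471976 = 45.469318 rad/s. 27.95 rad/s is already in rad/s. Sum: 45.469318 + 27.95 = 73.419318 rad/s. 1 rpm = 0.10471976 rad/s, so 73.419318 rad/s = 73.419318 / 0.10471976 = 701.10284 rpm ≈ 701.1 rpm (4 s.f.). Final answer: 701.1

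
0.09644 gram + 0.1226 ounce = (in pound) 0.007875. Check: 1 gram = 0.001 kg, so 0.09644 gram = 0.09644 * 0.001 = 9.644e-05 kg. 1 ounce = 0.028349523 kg, so 0.1226 ounce = 0.1226 * 0.028349523 = 0.0034756515 kg. Sum: 9.644e-05 + 0.0034756515 = 0.0035720915 kg. 1 pound = 0.45359237 kg, so 0.0035720915 kg = 0.0035720915 / 0.45359237 = 0.0078751138 pound ≈ 0.007875 pound (4 s.f.).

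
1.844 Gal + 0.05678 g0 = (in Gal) 57.53. Check: 1 Gal = 0.01 m/s^2, so 1.844 Gal = 1.844 * 0.01 = 0.01844 m/s^2. 1 g0 = 9.80665 m/s^2, so 0.05678 g0 = 0.05678 * 9.80665 = 0.55682159 m/s^2. Sum: 0.01844 + 0.55682159 = 0.57526159 m/s^2. 1 Gal = 0.01 m/s^2, so 0.57526159 m/s^2 = 0.57526159 / 0.01 = 57.526159 Gal ≈ 57.53 Gal (4 s.f.).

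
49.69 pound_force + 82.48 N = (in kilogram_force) 30.95. Check: 1 pound_force = 4.4482216 N, so 49.69 pound_force = 49.69 * 4.4482216 = 221.03213 N. 82.48 N is already in N. Sum: 221.03213 + 82.48 = 303.51213 N. 1 kilogram_force = 9.80665 N, so 303.51213 N = 303.51213 / 9.80665 = 30.949624 kilogram_force ≈ 30.95 kilogram_force (4 s.f.).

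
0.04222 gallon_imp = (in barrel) 1 gallon_imp = 0.00454609 m^3, so 0.04222 gallon_imp = 0.04222 * 0.00454609 = 0.00019193592 m^3. 1 barrel = 0.15898729 m^3, so 0.00019193592 m^3 = 0.00019193592 / 0.15898729 = 0.0012072406 barrel ≈ 0.001207 barrel (4 s.f.). Final answer: 0.001207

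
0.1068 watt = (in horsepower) 0.1068 watt = 0.1068 W. 1 horsepower = 745.69987 W, so 0.1068 W = 0.1068 / 745.69987 = 0.00014322116 horsepower ≈ 0.0001432 horsepower (4 s.f.). Final answer: 0.0001432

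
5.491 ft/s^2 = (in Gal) 1 ft/s^2 = 0.3048 m/s^2, so 5.491 ft/s^2 = 5.491 * 0.3048 = 1.6736568 m/s^2. 1 Gal = 0.01 m/s^2, so 1.6736568 m/s^2 = 1.6736568 / 0.01 = 167.36568 Gal ≈ 167.4 Gal (4 s.f.). Final answer: 167.4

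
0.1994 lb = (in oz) 3.19. Check: 1 lb = 0.45359237 kg, so 0.1994 lb = 0.1994 * 0.45359237 = 0.090446319 kg. 1 oz = 0.028349523 kg, so 0.090446319 kg = 0.090446319 / 0.028349523 = 3.1904 oz ≈ 3.19 oz (4 s.f.).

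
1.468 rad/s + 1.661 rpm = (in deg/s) 1.468 rad/s is already in rad/s. 1 rpm = 0.10471976 rad/s, so 1.661 rpm = 1.661 * 0.10471976 = 0.17393951 rad/s. Sum: 1.468 + 0.17393951 = 1.6419395 rad/s. 1 deg/s = 0.017453293 rad/s, so 1.6419395 rad/s = 1.6419395 / 0.017453293 = 94.076204 deg/s ≈ 94.08 deg/s (4 s.f.). Final answer: 94.08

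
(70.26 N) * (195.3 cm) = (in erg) 1.372e+09. Check: 70.26 N is already in N. 1 cm = 0.01 m, so 195.3 cm = 195.3 * 0.01 = 1.953 m. Combine: 70.26 N * 1.953 m = 137.21778 J. 1 erg = 1e-07 J, so 137.21778 J = 137.21778 / 1e-07 = 1.3721778e+09 erg ≈ 1.372e+09 erg (4 s.f.).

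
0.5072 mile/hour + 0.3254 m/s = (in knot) 1 mile/hour = 0.44704 m/s, so 0.5072 mile/hour = 0.5072 * 0.44704 = 0.22673869 m/s. 0.3254 m/s is already in m/s. Sum: 0.22673869 + 0.3254 = 0.55213869 m/s. 1 knot = 0.51444444 m/s, so 0.55213869 m/s = 0.55213869 / 0.51444444 = 1.0732717 knot ≈ 1.073 knot (4 s.f.). Final answer: 1.073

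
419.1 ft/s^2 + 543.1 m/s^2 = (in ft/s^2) 1 ft/s^2 = 0.3048 m/s^2, so 419.1 ft/s^2 = 419.1 * 0.3048 = 127.74168 m/s^2. 543.1 m/s^2 is already in m/s^2. Sum: 127.74168 + 543.1 = 670.84168 m/s^2. 1 ft/s^2 = 0.3048 m/s^2, so 670.84168 m/s^2 = 670.84168 / 0.3048 = 2200.9241 ft/s^2 ≈ 2201 ft/s^2 (4 s.f.). Final answer: 2201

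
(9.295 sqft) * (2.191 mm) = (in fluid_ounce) 1 sqft = 0.09290304 m^2, so 9.295 sqft = 9.295 * 0.09290304 = 0.86353376 m^2. 1 mm = 0.001 m, so 2.191 mm = 2.191 * 0.001 = 0.002191 m. Combine: 0.86353376 m^2 * 0.002191 m = 0.0018920025 m^3. 1 fluid_ounce = 2.957353e-05 m^3, so 0.0018920025 m^3 = 0.0018920025 / 2.957353e-05 = 63.976214 fluid_ounce ≈ 63.98 fluid_ounce (4 s.f.). Final answer: 63.98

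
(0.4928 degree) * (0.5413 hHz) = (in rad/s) 0.4656. Check: 1 degree = 0.017453293 rad, so 0.4928 degree = 0.4928 * 0.017453293 = 0.0086009826 rad. 1 hHz = 100 Hz, so 0.5413 hHz = 0.5413 * 100 = 54.13 Hz. Combine: 0.0086009826 rad * 54.13 Hz = 0.46557119 rad/s. Result: 0.46557119 rad/s ≈ 0.4656 rad/s (4 s.f.).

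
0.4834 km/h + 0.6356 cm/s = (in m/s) 1 km/h = 0.27777778 m/s, so 0.4834 km/h = 0.4834 * 0.27777778 = 0.13427778 m/s. 1 cm/s = 0.01 m/s, so 0.6356 cm/s = 0.6356 * 0.01 = 0.006356 m/s. Sum: 0.13427778 + 0.006356 = 0.14063378 m/s. Result: 0.14063378 m/s ≈ 0.1406 m/s (4 s.f.). Final answer: 0.1406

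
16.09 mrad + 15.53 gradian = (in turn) 0.04139. Check: 1 mrad = 0.001 rad, so 16.09 mrad = 16.09 * 0.001 = 0.01609 rad. 1 gradian = 0.015707963 rad, so 15.53 gradian = 15.53 * 0.015707963 = 0.24394467 rad. Sum: 0.01609 + 0.24394467 = 0.26003467 rad. 1 turn = 6.2831853 rad, so 0.26003467 rad = 0.26003467 / 6.2831853 = 0.041385803 turn ≈ 0.04139 turn (4 s.f.).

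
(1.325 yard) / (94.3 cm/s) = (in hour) 0.0003569. Check: 1 yard = 0.9144 m, so 1.325 yard = 1.325 * 0.9144 = 1.21158 m. 1 cm/s = 0.01 m/s, so 94.3 cm/s = 94.3 * 0.01 = 0.943 m/s. Combine: 1.21158 m / 0.943 m/s = 1.2848144 s. 1 hour = 3600 s, so 1.2848144 s = 1.2848144 / 3600 = 0.0003568929 hour ≈ 0.0003569 hour (4 s.f.).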